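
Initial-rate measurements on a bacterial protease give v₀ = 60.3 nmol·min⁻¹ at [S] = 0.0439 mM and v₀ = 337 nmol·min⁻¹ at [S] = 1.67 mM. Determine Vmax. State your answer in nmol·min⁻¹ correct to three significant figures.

385 nmol·min⁻¹

In reciprocal form, 1/v = (Km/Vmax)·(1/[S]) + 1/Vmax. The two points give (1/[S], 1/v) = (22.78, 0.01658) and (0.5988, 0.002967).
Slope = (0.01658 − 0.002967)/(22.78 − 0.5988) = 0.0006139; intercept = 0.01658 − 0.0006139×22.78 = 0.002600.
Vmax = 1/intercept = 385 nmol·min⁻¹; Km = slope × Vmax = 0.0006139 × 385 = 0.236 mM.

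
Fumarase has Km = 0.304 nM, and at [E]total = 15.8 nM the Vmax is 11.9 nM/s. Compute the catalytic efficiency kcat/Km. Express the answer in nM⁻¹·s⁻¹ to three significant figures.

kcat = Vmax/[E]total = 11.9/15.8 = 0.753 s⁻¹.
kcat/Km = 0.753/0.304 = 2.48 nM⁻¹·s⁻¹.

2.48 nM⁻¹·s⁻¹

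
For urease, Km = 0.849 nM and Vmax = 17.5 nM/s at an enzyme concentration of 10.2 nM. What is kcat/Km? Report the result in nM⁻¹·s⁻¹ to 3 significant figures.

2.02 nM⁻¹·s⁻¹

kcat = Vmax/[E]total = 17.5/10.2 = 1.72 s⁻¹.
kcat/Km = 1.72/0.849 = 2.02 nM⁻¹·s⁻¹.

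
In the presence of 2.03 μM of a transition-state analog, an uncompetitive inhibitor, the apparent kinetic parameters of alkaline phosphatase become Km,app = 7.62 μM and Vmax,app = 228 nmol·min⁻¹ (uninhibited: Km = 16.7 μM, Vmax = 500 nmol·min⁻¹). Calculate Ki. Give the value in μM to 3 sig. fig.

Uncompetitive: Vmax,app = Vmax/α (and Km,app = Km/α) with α = 1 + [I]/Ki.
α = Vmax/Vmax,app = 500/228 = 2.193.
Since α = 1 + [I]/Ki, [I]/Ki = 2.193 − 1 = 1.193 and Ki = 2.03/1.193 = 1.70 μM.

1.70 μM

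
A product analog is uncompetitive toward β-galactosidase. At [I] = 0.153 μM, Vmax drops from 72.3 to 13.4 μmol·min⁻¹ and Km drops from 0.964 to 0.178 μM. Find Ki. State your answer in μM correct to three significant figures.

Uncompetitive: Vmax,app = Vmax/α (and Km,app = Km/α) with α = 1 + [I]/Ki.
α = Vmax/Vmax,app = 72.3/13.4 = 5.396.
Since α = 1 + [I]/Ki, [I]/Ki = 5.396 − 1 = 4.396 and Ki = 0.153/4.396 = 0.0348 μM.

0.0348 μM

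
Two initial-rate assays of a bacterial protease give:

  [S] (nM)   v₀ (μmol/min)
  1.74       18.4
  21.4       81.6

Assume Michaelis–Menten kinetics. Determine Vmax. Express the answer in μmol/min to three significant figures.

117 μmol/min

From v = Vmax[S]/(Km+[S]), each point gives Vmax = v(Km+[S])/[S].
Equating: 18.4(Km+1.74)/1.74 = 81.6(Km+21.4)/21.4.
10.57·Km + 18.4 = 3.813·Km + 81.6, so (10.57 − 3.813)·Km = 81.6 − 18.4.
Km = 63.20/6.762 = 9.35 nM; then Vmax = 18.4(9.35+1.74)/1.74 = 117 μmol/min.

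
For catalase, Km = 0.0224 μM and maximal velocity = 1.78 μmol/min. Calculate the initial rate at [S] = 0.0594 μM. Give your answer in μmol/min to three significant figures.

[S]/(Km+[S]) = 0.0594/0.08180 = 0.7262, the fractional saturation.
v = 0.7262 × Vmax = 0.7262 × 1.78 = 1.29 μmol/min.

1.29 μmol/min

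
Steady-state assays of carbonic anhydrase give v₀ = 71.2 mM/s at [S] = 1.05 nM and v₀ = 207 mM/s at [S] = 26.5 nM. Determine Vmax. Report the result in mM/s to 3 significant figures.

225 mM/s

From v = Vmax[S]/(Km+[S]), each point gives Vmax = v(Km+[S])/[S].
Equating: 71.2(Km+1.05)/1.05 = 207(Km+26.5)/26.5.
67.81·Km + 71.2 = 7.811·Km + 207, so (67.81 − 7.811)·Km = 207 − 71.2.
Km = 135.8/60.00 = 2.26 nM; then Vmax = 71.2(2.26+1.05)/1.05 = 225 mM/s.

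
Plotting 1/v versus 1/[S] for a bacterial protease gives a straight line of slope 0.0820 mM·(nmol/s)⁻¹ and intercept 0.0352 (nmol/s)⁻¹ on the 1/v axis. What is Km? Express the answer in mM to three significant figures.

y-intercept = 1/Vmax ⇒ Vmax = 28.4 nmol/s; slope = Km/Vmax ⇒ Km = slope × Vmax.
Km = 0.0820 × 28.4 = 2.33 mM.

2.33 mM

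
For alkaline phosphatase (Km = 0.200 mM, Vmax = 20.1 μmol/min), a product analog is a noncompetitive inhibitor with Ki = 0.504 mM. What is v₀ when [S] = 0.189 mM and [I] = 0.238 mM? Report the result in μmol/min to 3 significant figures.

6.63 μmol/min

With α = 1 + [I]/Ki = 1 + 0.238/0.504 = 1.472, the noncompetitive rate law is v = (Vmax/α)·[S] / (Km + [S]).
v = (20.1/1.472)×0.189 / (0.200 + 0.189) = 2.580/0.3890 = 6.63 μmol/min.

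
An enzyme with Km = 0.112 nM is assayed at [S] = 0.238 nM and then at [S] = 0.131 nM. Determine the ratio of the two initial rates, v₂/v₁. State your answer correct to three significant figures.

0.793

The fractional saturations are [S]/(Km+[S]) = 0.238/0.3500 = 0.6800 and 0.131/0.2430 = 0.5391.
v₂/v₁ is just their ratio: 0.5391/0.6800 = 0.793.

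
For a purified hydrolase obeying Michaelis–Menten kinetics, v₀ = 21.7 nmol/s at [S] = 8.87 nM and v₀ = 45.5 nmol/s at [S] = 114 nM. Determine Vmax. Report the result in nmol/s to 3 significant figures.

50.1 nmol/s

In reciprocal form, 1/v = (Km/Vmax)·(1/[S]) + 1/Vmax. The two points give (1/[S], 1/v) = (0.1127, 0.04608) and (0.008772, 0.02198).
Slope = (0.04608 − 0.02198)/(0.1127 − 0.008772) = 0.2319; intercept = 0.04608 − 0.2319×0.1127 = 0.01994.
Vmax = 1/intercept = 50.1 nmol/s; Km = slope × Vmax = 0.2319 × 50.1 = 11.6 nM.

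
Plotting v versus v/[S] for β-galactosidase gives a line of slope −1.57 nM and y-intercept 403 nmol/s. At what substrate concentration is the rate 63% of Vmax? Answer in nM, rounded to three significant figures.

The Eadie–Hofstee slope gives Km = 1.57 nM (slope = −Km).
v/Vmax = [S]/(Km+[S]) = 0.63 ⇒ [S] = Km·0.63/(1−0.63) = 1.57 × 1.703 = 2.67 nM.

2.67 nM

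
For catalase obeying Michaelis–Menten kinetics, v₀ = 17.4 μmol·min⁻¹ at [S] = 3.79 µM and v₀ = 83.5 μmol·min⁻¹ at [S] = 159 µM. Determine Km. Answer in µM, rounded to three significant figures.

From v = Vmax[S]/(Km+[S]), each point gives Vmax = v(Km+[S])/[S].
Equating: 17.4(Km+3.79)/3.79 = 83.5(Km+159)/159.
4.591·Km + 17.4 = 0.5252·Km + 83.5, so (4.591 − 0.5252)·Km = 83.5 − 17.4.
Km = 66.10/4.066 = 16.3 µM; then Vmax = 17.4(16.3+3.79)/3.79 = 92.0 μmol·min⁻¹.

16.3 µM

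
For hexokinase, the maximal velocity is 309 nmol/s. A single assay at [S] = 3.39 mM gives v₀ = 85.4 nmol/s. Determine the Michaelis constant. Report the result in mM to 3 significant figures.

8.88 mM

v/Vmax = 85.4/309 = 0.2764 = [S]/(Km+[S]).
So Km + [S] = [S]/0.2764 = 12.27 mM, giving Km = 12.27 − 3.39 = 8.88 mM.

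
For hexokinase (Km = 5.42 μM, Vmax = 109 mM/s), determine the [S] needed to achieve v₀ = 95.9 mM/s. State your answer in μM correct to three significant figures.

39.7 μM

Rearranging v = Vmax[S]/(Km+[S]) gives [S] = Km·v/(Vmax − v).
[S] = 5.42 × 95.9 / (109 − 95.9) = 519.8/13.10 = 39.7 μM.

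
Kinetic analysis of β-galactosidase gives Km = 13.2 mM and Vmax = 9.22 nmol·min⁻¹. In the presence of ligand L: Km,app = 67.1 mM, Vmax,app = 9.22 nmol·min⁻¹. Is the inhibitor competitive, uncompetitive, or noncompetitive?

competitive

Km increases (13.2 → 67.1 mM) while Vmax is unchanged — the hallmark of competitive inhibition.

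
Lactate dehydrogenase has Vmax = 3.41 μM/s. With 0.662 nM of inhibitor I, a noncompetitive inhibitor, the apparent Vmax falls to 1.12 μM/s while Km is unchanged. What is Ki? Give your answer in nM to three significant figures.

Noncompetitive: Vmax,app = Vmax/α with α = 1 + [I]/Ki.
α = Vmax/Vmax,app = 3.41/1.12 = 3.045.
Since α = 1 + [I]/Ki, [I]/Ki = 3.045 − 1 = 2.045 and Ki = 0.662/2.045 = 0.324 nM.

0.324 nM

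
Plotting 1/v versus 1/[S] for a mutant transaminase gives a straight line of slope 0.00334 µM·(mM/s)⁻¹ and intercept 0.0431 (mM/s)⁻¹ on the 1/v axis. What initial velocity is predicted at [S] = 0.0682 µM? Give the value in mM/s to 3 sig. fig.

10.9 mM/s

The y-intercept is 1/Vmax, so Vmax = 1/0.0431 = 23.2 mM/s.
The slope is Km/Vmax, so Km = 0.00334 × 23.2 = 0.0775 µM.
Then v = 23.2 × 0.0682/(0.0775 + 0.0682) = 10.9 mM/s.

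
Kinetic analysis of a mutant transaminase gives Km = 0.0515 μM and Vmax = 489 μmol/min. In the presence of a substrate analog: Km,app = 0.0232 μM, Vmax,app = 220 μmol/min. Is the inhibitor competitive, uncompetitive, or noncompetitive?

uncompetitive

Both Km and Vmax decrease by the same factor (~2.22-fold) — characteristic of uncompetitive inhibition.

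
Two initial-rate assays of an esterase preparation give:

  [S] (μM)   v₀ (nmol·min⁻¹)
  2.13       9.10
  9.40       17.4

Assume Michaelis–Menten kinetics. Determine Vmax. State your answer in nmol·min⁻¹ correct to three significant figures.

23.7 nmol·min⁻¹

From v = Vmax[S]/(Km+[S]), each point gives Vmax = v(Km+[S])/[S].
Equating: 9.10(Km+2.13)/2.13 = 17.4(Km+9.40)/9.40.
4.272·Km + 9.10 = 1.851·Km + 17.4, so (4.272 − 1.851)·Km = 17.4 − 9.10.
Km = 8.300/2.421 = 3.43 μM; then Vmax = 9.10(3.43+2.13)/2.13 = 23.7 nmol·min⁻¹.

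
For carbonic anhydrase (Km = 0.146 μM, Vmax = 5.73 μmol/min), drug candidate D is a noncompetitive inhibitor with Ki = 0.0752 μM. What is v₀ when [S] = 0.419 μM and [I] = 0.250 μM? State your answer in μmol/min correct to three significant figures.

α = 1 + [I]/Ki = 1 + 0.250/0.0752 = 4.324.
For a noncompetitive inhibitor, Vmax is reduced to Vmax/α while Km is unchanged: Km,app = 0.146 μM, Vmax,app = 1.33 μmol/min.
v = Vmax,app·[S]/(Km,app + [S]) = 1.33 × 0.419/(0.146 + 0.419) = 0.983 μmol/min.

0.983 μmol/min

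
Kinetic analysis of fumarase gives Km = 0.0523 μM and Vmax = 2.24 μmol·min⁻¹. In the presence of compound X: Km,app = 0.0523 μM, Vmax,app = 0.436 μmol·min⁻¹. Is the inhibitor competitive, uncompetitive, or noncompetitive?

noncompetitive

Vmax decreases (2.24 → 0.436 μmol·min⁻¹) while Km is unchanged — pure noncompetitive inhibition.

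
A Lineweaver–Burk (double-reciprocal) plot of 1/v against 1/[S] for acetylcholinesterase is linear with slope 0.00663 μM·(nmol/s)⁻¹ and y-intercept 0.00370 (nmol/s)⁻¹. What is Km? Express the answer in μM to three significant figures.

y-intercept = 1/Vmax ⇒ Vmax = 270 nmol/s; slope = Km/Vmax ⇒ Km = slope × Vmax.
Km = 0.00663 × 270 = 1.79 μM.

1.79 μM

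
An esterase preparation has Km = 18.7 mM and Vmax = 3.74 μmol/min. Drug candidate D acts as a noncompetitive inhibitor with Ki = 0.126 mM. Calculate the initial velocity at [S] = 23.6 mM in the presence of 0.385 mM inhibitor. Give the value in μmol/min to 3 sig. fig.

α = 1 + [I]/Ki = 1 + 0.385/0.126 = 4.056.
For a noncompetitive inhibitor, Vmax is reduced to Vmax/α while Km is unchanged: Km,app = 18.7 mM, Vmax,app = 0.922 μmol/min.
v = Vmax,app·[S]/(Km,app + [S]) = 0.922 × 23.6/(18.7 + 23.6) = 0.515 μmol/min.

0.515 μmol/min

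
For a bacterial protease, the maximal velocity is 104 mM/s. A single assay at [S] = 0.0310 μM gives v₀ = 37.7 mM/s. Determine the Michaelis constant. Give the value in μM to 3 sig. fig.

From v = Vmax[S]/(Km+[S]), Km = [S](Vmax − v)/v.
Km = 0.0310 × (104 − 37.7) / 37.7 = 2.055/37.7 = 0.0545 μM.

0.0545 μM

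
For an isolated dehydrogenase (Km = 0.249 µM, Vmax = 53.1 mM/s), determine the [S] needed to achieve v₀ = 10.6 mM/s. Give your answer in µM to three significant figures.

The required fractional saturation is v/Vmax = 10.6/53.1 = 0.1996.
Then [S]/(Km+[S]) = 0.1996 ⇒ [S] = 0.249 × 0.1996/(1 − 0.1996) = 0.0621 µM.

0.0621 µM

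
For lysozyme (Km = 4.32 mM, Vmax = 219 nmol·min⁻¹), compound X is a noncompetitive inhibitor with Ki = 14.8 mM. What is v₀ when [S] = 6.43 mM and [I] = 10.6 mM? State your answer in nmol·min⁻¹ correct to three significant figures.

76.3 nmol·min⁻¹

α = 1 + [I]/Ki = 1 + 10.6/14.8 = 1.716.
For a noncompetitive inhibitor, Vmax is reduced to Vmax/α while Km is unchanged: Km,app = 4.32 mM, Vmax,app = 128 nmol·min⁻¹.
v = Vmax,app·[S]/(Km,app + [S]) = 128 × 6.43/(4.32 + 6.43) = 76.3 nmol·min⁻¹.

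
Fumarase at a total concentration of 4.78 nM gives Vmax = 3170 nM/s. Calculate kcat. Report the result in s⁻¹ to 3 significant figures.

663 s⁻¹

kcat = Vmax/[E]total = 3170 nM/s / 4.78 nM = 663 s⁻¹.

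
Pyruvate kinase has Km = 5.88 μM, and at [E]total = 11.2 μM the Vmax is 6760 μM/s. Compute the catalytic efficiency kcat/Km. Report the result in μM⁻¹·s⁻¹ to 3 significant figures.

103 μM⁻¹·s⁻¹

kcat = Vmax/[E]total = 6760/11.2 = 604 s⁻¹.
kcat/Km = 604/5.88 = 103 μM⁻¹·s⁻¹.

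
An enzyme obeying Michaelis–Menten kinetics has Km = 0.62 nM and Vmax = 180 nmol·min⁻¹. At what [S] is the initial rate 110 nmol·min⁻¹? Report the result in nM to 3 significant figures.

Rearranging v = Vmax[S]/(Km+[S]) gives [S] = Km·v/(Vmax − v).
[S] = 0.62 × 110 / (180 − 110) = 68.20/70.00 = 0.974 nM.

0.974 nM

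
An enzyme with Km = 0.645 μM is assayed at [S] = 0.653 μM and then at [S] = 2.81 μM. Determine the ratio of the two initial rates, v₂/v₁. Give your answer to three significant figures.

1.62

The fractional saturations are [S]/(Km+[S]) = 0.653/1.298 = 0.5031 and 2.81/3.455 = 0.8133.
v₂/v₁ is just their ratio: 0.8133/0.5031 = 1.62.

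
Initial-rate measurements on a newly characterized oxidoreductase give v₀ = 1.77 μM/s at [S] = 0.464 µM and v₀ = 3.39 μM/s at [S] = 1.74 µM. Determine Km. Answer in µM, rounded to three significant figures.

From v = Vmax[S]/(Km+[S]), each point gives Vmax = v(Km+[S])/[S].
Equating: 1.77(Km+0.464)/0.464 = 3.39(Km+1.74)/1.74.
3.815·Km + 1.77 = 1.948·Km + 3.39, so (3.815 − 1.948)·Km = 3.39 − 1.77.
Km = 1.620/1.866 = 0.868 µM; then Vmax = 1.77(0.868+0.464)/0.464 = 5.08 μM/s.

0.868 µM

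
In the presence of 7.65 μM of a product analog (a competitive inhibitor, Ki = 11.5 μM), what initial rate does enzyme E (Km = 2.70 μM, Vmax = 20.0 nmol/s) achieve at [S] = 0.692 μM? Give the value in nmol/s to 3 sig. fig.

2.67 nmol/s

α = 1 + [I]/Ki = 1 + 7.65/11.5 = 1.665.
For a competitive inhibitor, Vmax is unchanged and the apparent Km becomes α·Km: Km,app = 4.50 μM, Vmax,app = 20.0 nmol/s.
v = Vmax,app·[S]/(Km,app + [S]) = 20.0 × 0.692/(4.50 + 0.692) = 2.67 nmol/s.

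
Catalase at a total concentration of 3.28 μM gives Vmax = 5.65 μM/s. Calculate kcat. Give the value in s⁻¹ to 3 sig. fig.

kcat = Vmax/[E]total = 5.65 μM/s / 3.28 μM = 1.72 s⁻¹.

1.72 s⁻¹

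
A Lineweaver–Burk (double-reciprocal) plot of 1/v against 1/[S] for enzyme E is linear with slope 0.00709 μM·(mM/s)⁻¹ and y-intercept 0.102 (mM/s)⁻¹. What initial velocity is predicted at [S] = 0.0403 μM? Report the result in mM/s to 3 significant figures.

The y-intercept is 1/Vmax, so Vmax = 1/0.102 = 9.80 mM/s.
The slope is Km/Vmax, so Km = 0.00709 × 9.80 = 0.0695 μM.
Then v = 9.80 × 0.0403/(0.0695 + 0.0403) = 3.60 mM/s.

3.60 mM/s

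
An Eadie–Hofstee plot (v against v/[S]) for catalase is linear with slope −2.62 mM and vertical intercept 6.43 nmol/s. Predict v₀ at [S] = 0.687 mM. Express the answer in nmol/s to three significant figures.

In the Eadie–Hofstee form v = Vmax − Km·(v/[S]), the slope is −Km and the intercept is Vmax, so Km = 2.62 mM and Vmax = 6.43 nmol/s.
v = 6.43 × 0.687/(2.62 + 0.687) = 1.34 nmol/s.

1.34 nmol/s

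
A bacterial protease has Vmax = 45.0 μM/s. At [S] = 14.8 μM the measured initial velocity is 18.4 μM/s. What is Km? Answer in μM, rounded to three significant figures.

v/Vmax = 18.4/45.0 = 0.4089 = [S]/(Km+[S]).
So Km + [S] = [S]/0.4089 = 36.20 μM, giving Km = 36.20 − 14.8 = 21.4 μM.

21.4 μM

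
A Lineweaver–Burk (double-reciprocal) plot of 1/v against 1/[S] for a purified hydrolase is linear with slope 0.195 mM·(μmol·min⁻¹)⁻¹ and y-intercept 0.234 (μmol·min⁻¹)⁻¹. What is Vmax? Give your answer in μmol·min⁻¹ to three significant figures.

4.27 μmol·min⁻¹

The y-intercept of a Lineweaver–Burk plot equals 1/Vmax, so Vmax = 1/0.234 = 4.27 μmol·min⁻¹.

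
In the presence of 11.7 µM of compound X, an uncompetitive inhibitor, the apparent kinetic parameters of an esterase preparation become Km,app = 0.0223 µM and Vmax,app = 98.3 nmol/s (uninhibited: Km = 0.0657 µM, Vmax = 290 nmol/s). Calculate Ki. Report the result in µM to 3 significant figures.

6.00 µM

Uncompetitive: Vmax,app = Vmax/α (and Km,app = Km/α) with α = 1 + [I]/Ki.
α = Vmax/Vmax,app = 290/98.3 = 2.950.
Ki = [I]/(α − 1) = 11.7/1.950 = 6.00 µM.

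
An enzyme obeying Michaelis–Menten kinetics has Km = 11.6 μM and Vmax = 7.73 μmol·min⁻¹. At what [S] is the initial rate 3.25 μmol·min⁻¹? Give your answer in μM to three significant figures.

The required fractional saturation is v/Vmax = 3.25/7.73 = 0.4204.
Then [S]/(Km+[S]) = 0.4204 ⇒ [S] = 11.6 × 0.4204/(1 − 0.4204) = 8.42 μM.

8.42 μM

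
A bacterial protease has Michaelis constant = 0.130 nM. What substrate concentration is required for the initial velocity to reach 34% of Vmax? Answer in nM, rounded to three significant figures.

0.0670 nM

v/Vmax = [S]/(Km+[S]) = 0.34, so [S] = Km·0.34/(1 − 0.34) = 0.130 × 0.5152.
[S] = 0.0670 nM.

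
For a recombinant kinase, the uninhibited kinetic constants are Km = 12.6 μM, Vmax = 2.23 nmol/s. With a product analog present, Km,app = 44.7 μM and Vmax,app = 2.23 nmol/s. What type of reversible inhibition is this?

Km increases (12.6 → 44.7 μM) while Vmax is unchanged — the hallmark of competitive inhibition.

competitive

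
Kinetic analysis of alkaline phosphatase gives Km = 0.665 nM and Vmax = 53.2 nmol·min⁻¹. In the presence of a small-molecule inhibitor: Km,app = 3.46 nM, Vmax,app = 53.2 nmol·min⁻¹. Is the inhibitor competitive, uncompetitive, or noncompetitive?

competitive

Km increases (0.665 → 3.46 nM) while Vmax is unchanged — the hallmark of competitive inhibition.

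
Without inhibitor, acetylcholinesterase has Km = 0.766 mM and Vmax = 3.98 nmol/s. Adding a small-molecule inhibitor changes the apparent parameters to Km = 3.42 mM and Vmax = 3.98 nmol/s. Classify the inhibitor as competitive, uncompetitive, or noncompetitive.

competitive

Km increases (0.766 → 3.42 mM) while Vmax is unchanged — the hallmark of competitive inhibition.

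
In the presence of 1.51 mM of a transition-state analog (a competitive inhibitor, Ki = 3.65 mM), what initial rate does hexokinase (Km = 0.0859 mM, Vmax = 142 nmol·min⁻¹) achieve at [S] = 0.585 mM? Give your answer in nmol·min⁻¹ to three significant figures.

α = 1 + [I]/Ki = 1 + 1.51/3.65 = 1.414.
For a competitive inhibitor, Vmax is unchanged and the apparent Km becomes α·Km: Km,app = 0.121 mM, Vmax,app = 142 nmol·min⁻¹.
v = Vmax,app·[S]/(Km,app + [S]) = 142 × 0.585/(0.121 + 0.585) = 118 nmol·min⁻¹.

118 nmol·min⁻¹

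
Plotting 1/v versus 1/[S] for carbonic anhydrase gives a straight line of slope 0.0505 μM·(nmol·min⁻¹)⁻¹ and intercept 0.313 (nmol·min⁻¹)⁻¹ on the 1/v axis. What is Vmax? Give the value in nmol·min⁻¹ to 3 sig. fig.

The y-intercept of a Lineweaver–Burk plot equals 1/Vmax, so Vmax = 1/0.313 = 3.19 nmol·min⁻¹.

3.19 nmol·min⁻¹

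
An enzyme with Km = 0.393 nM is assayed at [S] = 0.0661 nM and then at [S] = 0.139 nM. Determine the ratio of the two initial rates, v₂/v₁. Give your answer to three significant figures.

Since Vmax cancels, v₂/v₁ = [S]₂(Km+[S]₁) / [S]₁(Km+[S]₂).
= 0.139×(0.393+0.0661) / (0.0661×(0.393+0.139)) = 0.06381/0.03517 = 1.81.

1.81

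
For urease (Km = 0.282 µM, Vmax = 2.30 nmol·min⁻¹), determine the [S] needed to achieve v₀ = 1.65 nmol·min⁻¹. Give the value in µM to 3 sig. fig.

0.716 µM

The required fractional saturation is v/Vmax = 1.65/2.30 = 0.7174.
Then [S]/(Km+[S]) = 0.7174 ⇒ [S] = 0.282 × 0.7174/(1 − 0.7174) = 0.716 µM.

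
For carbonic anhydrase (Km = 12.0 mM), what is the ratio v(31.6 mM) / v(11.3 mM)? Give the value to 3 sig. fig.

1.49

Since Vmax cancels, v₂/v₁ = [S]₂(Km+[S]₁) / [S]₁(Km+[S]₂).
= 31.6×(12.0+11.3) / (11.3×(12.0+31.6)) = 736.3/492.7 = 1.49.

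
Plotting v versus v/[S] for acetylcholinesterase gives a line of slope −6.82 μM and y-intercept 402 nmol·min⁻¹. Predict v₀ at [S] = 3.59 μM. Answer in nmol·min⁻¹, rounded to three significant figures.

139 nmol·min⁻¹

In the Eadie–Hofstee form v = Vmax − Km·(v/[S]), the slope is −Km and the intercept is Vmax, so Km = 6.82 μM and Vmax = 402 nmol·min⁻¹.
v = 402 × 3.59/(6.82 + 3.59) = 139 nmol·min⁻¹.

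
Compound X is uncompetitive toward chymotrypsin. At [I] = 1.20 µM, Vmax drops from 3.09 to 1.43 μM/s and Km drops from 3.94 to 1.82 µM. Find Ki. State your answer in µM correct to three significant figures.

Uncompetitive: Vmax,app = Vmax/α (and Km,app = Km/α) with α = 1 + [I]/Ki.
α = Vmax/Vmax,app = 3.09/1.43 = 2.161.
Since α = 1 + [I]/Ki, [I]/Ki = 2.161 − 1 = 1.161 and Ki = 1.20/1.161 = 1.03 µM.

1.03 µM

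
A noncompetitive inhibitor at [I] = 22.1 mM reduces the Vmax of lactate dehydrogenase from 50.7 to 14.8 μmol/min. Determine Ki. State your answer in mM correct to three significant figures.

Noncompetitive: Vmax,app = Vmax/α with α = 1 + [I]/Ki.
α = Vmax/Vmax,app = 50.7/14.8 = 3.426.
Ki = [I]/(α − 1) = 22.1/2.426 = 9.11 mM.

9.11 mM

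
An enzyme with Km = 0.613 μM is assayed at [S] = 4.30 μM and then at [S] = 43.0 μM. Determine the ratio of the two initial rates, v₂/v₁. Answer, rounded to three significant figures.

1.13

Since Vmax cancels, v₂/v₁ = [S]₂(Km+[S]₁) / [S]₁(Km+[S]₂).
= 43.0×(0.613+4.30) / (4.30×(0.613+43.0)) = 211.3/187.5 = 1.13.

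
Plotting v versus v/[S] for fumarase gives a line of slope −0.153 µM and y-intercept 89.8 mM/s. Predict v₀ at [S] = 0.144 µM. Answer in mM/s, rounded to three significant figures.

In the Eadie–Hofstee form v = Vmax − Km·(v/[S]), the slope is −Km and the intercept is Vmax, so Km = 0.153 µM and Vmax = 89.8 mM/s.
v = 89.8 × 0.144/(0.153 + 0.144) = 43.5 mM/s.

43.5 mM/s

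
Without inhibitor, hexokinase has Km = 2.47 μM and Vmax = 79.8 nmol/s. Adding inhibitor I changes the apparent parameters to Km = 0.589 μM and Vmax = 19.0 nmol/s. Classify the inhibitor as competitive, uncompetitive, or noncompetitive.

uncompetitive

Both Km and Vmax decrease by the same factor (~4.19-fold) — characteristic of uncompetitive inhibition.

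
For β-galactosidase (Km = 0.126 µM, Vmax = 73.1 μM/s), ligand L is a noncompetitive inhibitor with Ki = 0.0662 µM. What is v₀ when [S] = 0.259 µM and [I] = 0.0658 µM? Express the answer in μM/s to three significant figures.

24.7 μM/s

α = 1 + [I]/Ki = 1 + 0.0658/0.0662 = 1.994.
For a noncompetitive inhibitor, Vmax is reduced to Vmax/α while Km is unchanged: Km,app = 0.126 µM, Vmax,app = 36.7 μM/s.
v = Vmax,app·[S]/(Km,app + [S]) = 36.7 × 0.259/(0.126 + 0.259) = 24.7 μM/s.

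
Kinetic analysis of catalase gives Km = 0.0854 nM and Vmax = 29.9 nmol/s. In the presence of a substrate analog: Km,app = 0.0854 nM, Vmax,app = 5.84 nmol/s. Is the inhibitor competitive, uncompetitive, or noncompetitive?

noncompetitive

Vmax decreases (29.9 → 5.84 nmol/s) while Km is unchanged — pure noncompetitive inhibition.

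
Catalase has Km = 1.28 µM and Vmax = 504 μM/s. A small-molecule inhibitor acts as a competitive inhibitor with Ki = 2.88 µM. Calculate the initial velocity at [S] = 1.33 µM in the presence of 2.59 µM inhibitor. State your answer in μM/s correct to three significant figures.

178 μM/s

α = 1 + [I]/Ki = 1 + 2.59/2.88 = 1.899.
For a competitive inhibitor, Vmax is unchanged and the apparent Km becomes α·Km: Km,app = 2.43 µM, Vmax,app = 504 μM/s.
v = Vmax,app·[S]/(Km,app + [S]) = 504 × 1.33/(2.43 + 1.33) = 178 μM/s.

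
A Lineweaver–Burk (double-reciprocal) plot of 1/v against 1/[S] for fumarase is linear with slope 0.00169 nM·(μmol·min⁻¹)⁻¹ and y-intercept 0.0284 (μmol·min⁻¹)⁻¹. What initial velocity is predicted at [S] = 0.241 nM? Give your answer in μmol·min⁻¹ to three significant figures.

28.2 μmol·min⁻¹

The y-intercept is 1/Vmax, so Vmax = 1/0.0284 = 35.2 μmol·min⁻¹.
The slope is Km/Vmax, so Km = 0.00169 × 35.2 = 0.0595 nM.
Then v = 35.2 × 0.241/(0.0595 + 0.241) = 28.2 μmol·min⁻¹.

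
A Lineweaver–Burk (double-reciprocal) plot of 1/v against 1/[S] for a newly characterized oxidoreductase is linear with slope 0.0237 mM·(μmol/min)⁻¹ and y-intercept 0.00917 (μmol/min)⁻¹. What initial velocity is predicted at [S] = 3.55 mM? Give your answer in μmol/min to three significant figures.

The y-intercept is 1/Vmax, so Vmax = 1/0.00917 = 109 μmol/min.
The slope is Km/Vmax, so Km = 0.0237 × 109 = 2.58 mM.
Then v = 109 × 3.55/(2.58 + 3.55) = 63.1 μmol/min.

63.1 μmol/min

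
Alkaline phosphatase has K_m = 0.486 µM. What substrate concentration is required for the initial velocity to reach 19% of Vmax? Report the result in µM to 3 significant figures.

0.114 µM

v/Vmax = [S]/(Km+[S]) = 0.19, so [S] = Km·0.19/(1 − 0.19) = 0.486 × 0.2346.
[S] = 0.114 µM.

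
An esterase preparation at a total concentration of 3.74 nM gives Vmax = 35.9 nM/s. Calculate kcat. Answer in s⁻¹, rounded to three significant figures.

kcat = Vmax/[E]total = 35.9 nM/s / 3.74 nM = 9.60 s⁻¹.

9.60 s⁻¹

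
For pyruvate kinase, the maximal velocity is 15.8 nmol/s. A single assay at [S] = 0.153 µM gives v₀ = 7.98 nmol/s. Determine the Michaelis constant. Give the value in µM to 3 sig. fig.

0.150 µM

v/Vmax = 7.98/15.8 = 0.5051 = [S]/(Km+[S]).
So Km + [S] = [S]/0.5051 = 0.3029 µM, giving Km = 0.3029 − 0.153 = 0.150 µM.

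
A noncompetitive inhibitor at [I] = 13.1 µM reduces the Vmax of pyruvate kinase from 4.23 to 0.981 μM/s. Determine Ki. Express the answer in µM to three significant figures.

Noncompetitive: Vmax,app = Vmax/α with α = 1 + [I]/Ki.
α = Vmax/Vmax,app = 4.23/0.981 = 4.312.
Ki = [I]/(α − 1) = 13.1/3.312 = 3.96 µM.

3.96 µM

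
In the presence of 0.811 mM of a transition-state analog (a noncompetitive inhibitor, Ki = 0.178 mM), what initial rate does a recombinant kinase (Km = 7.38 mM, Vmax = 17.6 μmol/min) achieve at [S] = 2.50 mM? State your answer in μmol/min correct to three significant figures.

α = 1 + [I]/Ki = 1 + 0.811/0.178 = 5.556.
For a noncompetitive inhibitor, Vmax is reduced to Vmax/α while Km is unchanged: Km,app = 7.38 mM, Vmax,app = 3.17 μmol/min.
v = Vmax,app·[S]/(Km,app + [S]) = 3.17 × 2.50/(7.38 + 2.50) = 0.802 μmol/min.

0.802 μmol/min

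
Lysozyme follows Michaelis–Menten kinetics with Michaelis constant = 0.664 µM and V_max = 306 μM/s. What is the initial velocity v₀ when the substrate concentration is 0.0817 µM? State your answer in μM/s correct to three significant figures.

33.5 μM/s

[S]/(Km+[S]) = 0.0817/0.7457 = 0.1096, the fractional saturation.
v = 0.1096 × Vmax = 0.1096 × 306 = 33.5 μM/s.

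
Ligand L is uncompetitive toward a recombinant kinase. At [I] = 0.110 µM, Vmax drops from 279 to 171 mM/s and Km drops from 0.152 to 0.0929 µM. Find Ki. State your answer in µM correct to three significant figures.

Uncompetitive: Vmax,app = Vmax/α (and Km,app = Km/α) with α = 1 + [I]/Ki.
α = Vmax/Vmax,app = 279/171 = 1.632.
Ki = [I]/(α − 1) = 0.110/0.6316 = 0.174 µM.

0.174 µM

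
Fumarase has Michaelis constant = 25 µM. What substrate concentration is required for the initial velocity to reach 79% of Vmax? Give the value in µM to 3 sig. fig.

94.0 µM

v/Vmax = [S]/(Km+[S]) = 0.79, so [S] = Km·0.79/(1 − 0.79) = 25 × 3.762.
[S] = 94.0 µM.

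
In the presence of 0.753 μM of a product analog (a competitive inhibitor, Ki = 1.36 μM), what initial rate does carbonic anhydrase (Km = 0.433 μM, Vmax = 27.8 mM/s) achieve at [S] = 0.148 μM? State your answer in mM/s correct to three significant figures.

α = 1 + [I]/Ki = 1 + 0.753/1.36 = 1.554.
For a competitive inhibitor, Vmax is unchanged and the apparent Km becomes α·Km: Km,app = 0.673 μM, Vmax,app = 27.8 mM/s.
v = Vmax,app·[S]/(Km,app + [S]) = 27.8 × 0.148/(0.673 + 0.148) = 5.01 mM/s.

5.01 mM/s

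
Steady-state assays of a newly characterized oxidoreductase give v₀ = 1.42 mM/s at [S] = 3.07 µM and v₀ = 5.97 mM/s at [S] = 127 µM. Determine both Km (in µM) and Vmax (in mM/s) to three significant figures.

From v = Vmax[S]/(Km+[S]), each point gives Vmax = v(Km+[S])/[S].
Equating: 1.42(Km+3.07)/3.07 = 5.97(Km+127)/127.
0.4625·Km + 1.42 = 0.04701·Km + 5.97, so (0.4625 − 0.04701)·Km = 5.97 − 1.42.
Km = 4.550/0.4155 = 10.9 µM; then Vmax = 1.42(10.9+3.07)/3.07 = 6.48 mM/s.

Km = 10.9 µM; Vmax = 6.48 mM/s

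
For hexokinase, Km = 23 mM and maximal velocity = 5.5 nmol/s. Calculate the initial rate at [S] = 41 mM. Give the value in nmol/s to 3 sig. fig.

3.52 nmol/s

[S]/(Km+[S]) = 41/64.00 = 0.6406, the fractional saturation.
v = 0.6406 × Vmax = 0.6406 × 5.5 = 3.52 nmol/s.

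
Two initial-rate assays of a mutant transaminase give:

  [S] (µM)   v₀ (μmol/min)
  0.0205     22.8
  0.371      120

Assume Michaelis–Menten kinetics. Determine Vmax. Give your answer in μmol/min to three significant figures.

160 μmol/min

From v = Vmax[S]/(Km+[S]), each point gives Vmax = v(Km+[S])/[S].
Equating: 22.8(Km+0.0205)/0.0205 = 120(Km+0.371)/0.371.
1112·Km + 22.8 = 323.5·Km + 120, so (1112 − 323.5)·Km = 120 − 22.8.
Km = 97.20/788.7 = 0.123 µM; then Vmax = 22.8(0.123+0.0205)/0.0205 = 160 μmol/min.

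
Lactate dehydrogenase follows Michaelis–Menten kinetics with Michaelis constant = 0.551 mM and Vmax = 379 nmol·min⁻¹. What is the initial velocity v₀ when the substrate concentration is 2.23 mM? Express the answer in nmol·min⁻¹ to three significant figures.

304 nmol·min⁻¹

v = Vmax·[S]/(Km + [S]) = 379 × 2.23 / (0.551 + 2.23)
  = 845.2 / 2.781 = 304 nmol·min⁻¹.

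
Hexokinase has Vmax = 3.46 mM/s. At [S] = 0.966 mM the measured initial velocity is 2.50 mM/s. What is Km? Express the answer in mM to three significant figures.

v/Vmax = 2.50/3.46 = 0.7225 = [S]/(Km+[S]).
So Km + [S] = [S]/0.7225 = 1.337 mM, giving Km = 1.337 − 0.966 = 0.371 mM.

0.371 mM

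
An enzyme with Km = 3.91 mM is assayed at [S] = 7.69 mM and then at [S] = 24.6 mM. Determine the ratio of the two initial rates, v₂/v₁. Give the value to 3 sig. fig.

The fractional saturations are [S]/(Km+[S]) = 7.69/11.60 = 0.6629 and 24.6/28.51 = 0.8629.
v₂/v₁ is just their ratio: 0.8629/0.6629 = 1.30.

1.30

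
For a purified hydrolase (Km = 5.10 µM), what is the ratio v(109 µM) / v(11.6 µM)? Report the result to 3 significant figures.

The fractional saturations are [S]/(Km+[S]) = 11.6/16.70 = 0.6946 and 109/114.1 = 0.9553.
v₂/v₁ is just their ratio: 0.9553/0.6946 = 1.38.

1.38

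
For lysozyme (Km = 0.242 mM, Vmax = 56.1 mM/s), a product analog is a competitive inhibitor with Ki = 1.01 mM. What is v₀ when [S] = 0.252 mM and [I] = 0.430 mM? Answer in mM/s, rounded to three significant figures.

α = 1 + [I]/Ki = 1 + 0.430/1.01 = 1.426.
For a competitive inhibitor, Vmax is unchanged and the apparent Km becomes α·Km: Km,app = 0.345 mM, Vmax,app = 56.1 mM/s.
v = Vmax,app·[S]/(Km,app + [S]) = 56.1 × 0.252/(0.345 + 0.252) = 23.7 mM/s.

23.7 mM/s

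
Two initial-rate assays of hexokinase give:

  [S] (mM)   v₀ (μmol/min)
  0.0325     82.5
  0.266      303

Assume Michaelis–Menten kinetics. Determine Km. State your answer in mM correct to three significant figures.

0.158 mM

From v = Vmax[S]/(Km+[S]), each point gives Vmax = v(Km+[S])/[S].
Equating: 82.5(Km+0.0325)/0.0325 = 303(Km+0.266)/0.266.
2538·Km + 82.5 = 1139·Km + 303, so (2538 − 1139)·Km = 303 − 82.5.
Km = 220.5/1399 = 0.158 mM; then Vmax = 82.5(0.158+0.0325)/0.0325 = 482 μmol/min.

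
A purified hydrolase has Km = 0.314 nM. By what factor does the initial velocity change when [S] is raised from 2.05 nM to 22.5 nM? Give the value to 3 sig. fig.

1.14

The fractional saturations are [S]/(Km+[S]) = 2.05/2.364 = 0.8672 and 22.5/22.81 = 0.9862.
v₂/v₁ is just their ratio: 0.9862/0.8672 = 1.14.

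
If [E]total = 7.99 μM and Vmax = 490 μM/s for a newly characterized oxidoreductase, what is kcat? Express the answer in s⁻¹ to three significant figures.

kcat = Vmax/[E]total = 490 μM/s / 7.99 μM = 61.3 s⁻¹.

61.3 s⁻¹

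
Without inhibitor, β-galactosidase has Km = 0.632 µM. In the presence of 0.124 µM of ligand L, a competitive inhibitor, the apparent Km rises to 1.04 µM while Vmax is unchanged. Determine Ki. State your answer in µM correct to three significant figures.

Competitive: Km,app = α·Km with α = 1 + [I]/Ki.
α = Km,app/Km = 1.04/0.632 = 1.646.
Since α = 1 + [I]/Ki, [I]/Ki = 1.646 − 1 = 0.6456 and Ki = 0.124/0.6456 = 0.192 µM.

0.192 µM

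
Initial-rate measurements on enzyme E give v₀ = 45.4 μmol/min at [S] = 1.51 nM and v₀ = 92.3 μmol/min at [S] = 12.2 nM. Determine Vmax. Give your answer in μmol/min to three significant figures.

From v = Vmax[S]/(Km+[S]), each point gives Vmax = v(Km+[S])/[S].
Equating: 45.4(Km+1.51)/1.51 = 92.3(Km+12.2)/12.2.
30.07·Km + 45.4 = 7.566·Km + 92.3, so (30.07 − 7.566)·Km = 92.3 − 45.4.
Km = 46.90/22.50 = 2.08 nM; then Vmax = 45.4(2.08+1.51)/1.51 = 108 μmol/min.

108 μmol/min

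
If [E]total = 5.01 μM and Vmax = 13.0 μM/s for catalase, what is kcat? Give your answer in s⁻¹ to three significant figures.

2.59 s⁻¹

kcat = Vmax/[E]total = 13.0 μM/s / 5.01 μM = 2.59 s⁻¹.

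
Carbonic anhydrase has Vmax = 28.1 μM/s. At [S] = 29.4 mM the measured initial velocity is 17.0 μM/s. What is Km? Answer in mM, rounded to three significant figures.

19.2 mM

v/Vmax = 17.0/28.1 = 0.6050 = [S]/(Km+[S]).
So Km + [S] = [S]/0.6050 = 48.60 mM, giving Km = 48.60 − 29.4 = 19.2 mM.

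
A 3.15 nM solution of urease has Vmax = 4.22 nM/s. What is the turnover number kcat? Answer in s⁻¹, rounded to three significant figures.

1.34 s⁻¹

kcat = Vmax/[E]total = 4.22 nM/s / 3.15 nM = 1.34 s⁻¹.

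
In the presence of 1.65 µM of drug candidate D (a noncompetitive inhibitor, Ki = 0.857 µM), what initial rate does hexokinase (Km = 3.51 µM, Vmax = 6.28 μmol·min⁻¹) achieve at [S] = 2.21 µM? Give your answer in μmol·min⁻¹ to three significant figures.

α = 1 + [I]/Ki = 1 + 1.65/0.857 = 2.925.
For a noncompetitive inhibitor, Vmax is reduced to Vmax/α while Km is unchanged: Km,app = 3.51 µM, Vmax,app = 2.15 μmol·min⁻¹.
v = Vmax,app·[S]/(Km,app + [S]) = 2.15 × 2.21/(3.51 + 2.21) = 0.829 μmol·min⁻¹.

0.829 μmol·min⁻¹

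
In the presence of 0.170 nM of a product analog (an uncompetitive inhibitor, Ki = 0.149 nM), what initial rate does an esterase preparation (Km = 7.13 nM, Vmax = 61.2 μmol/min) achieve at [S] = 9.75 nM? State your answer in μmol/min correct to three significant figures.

21.3 μmol/min

With α = 1 + [I]/Ki = 1 + 0.170/0.149 = 2.141, the uncompetitive rate law is v = (Vmax/α)·[S] / (Km/α + [S]).
v = (61.2/2.141)×9.75 / (7.13/2.141 + 9.75) = 278.7/13.08 = 21.3 μmol/min.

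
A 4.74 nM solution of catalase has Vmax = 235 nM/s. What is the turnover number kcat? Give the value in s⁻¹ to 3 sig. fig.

kcat = Vmax/[E]total = 235 nM/s / 4.74 nM = 49.6 s⁻¹.

49.6 s⁻¹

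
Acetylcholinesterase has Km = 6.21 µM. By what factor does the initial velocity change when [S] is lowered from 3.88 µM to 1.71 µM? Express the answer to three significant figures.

The fractional saturations are [S]/(Km+[S]) = 3.88/10.09 = 0.3845 and 1.71/7.920 = 0.2159.
v₂/v₁ is just their ratio: 0.2159/0.3845 = 0.561.

0.561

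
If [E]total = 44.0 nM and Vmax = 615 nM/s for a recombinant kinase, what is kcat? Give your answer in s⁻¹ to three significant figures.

14.0 s⁻¹

kcat = Vmax/[E]total = 615 nM/s / 44.0 nM = 14.0 s⁻¹.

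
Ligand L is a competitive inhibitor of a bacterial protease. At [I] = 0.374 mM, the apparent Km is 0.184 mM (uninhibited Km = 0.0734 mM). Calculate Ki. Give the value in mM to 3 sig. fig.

Competitive: Km,app = α·Km with α = 1 + [I]/Ki.
α = Km,app/Km = 0.184/0.0734 = 2.507.
Ki = [I]/(α − 1) = 0.374/1.507 = 0.248 mM.

0.248 mM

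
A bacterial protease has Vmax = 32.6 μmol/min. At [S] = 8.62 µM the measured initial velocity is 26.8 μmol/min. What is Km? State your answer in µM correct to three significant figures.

1.87 µM

From v = Vmax[S]/(Km+[S]), Km = [S](Vmax − v)/v.
Km = 8.62 × (32.6 − 26.8) / 26.8 = 50.00/26.8 = 1.87 µM.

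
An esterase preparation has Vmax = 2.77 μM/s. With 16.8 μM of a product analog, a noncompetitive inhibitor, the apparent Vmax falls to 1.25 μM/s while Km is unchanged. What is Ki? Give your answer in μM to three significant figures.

13.8 μM

Noncompetitive: Vmax,app = Vmax/α with α = 1 + [I]/Ki.
α = Vmax/Vmax,app = 2.77/1.25 = 2.216.
Ki = [I]/(α − 1) = 16.8/1.216 = 13.8 μM.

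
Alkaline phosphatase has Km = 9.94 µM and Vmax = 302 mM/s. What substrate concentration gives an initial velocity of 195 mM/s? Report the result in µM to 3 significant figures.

18.1 µM

Rearranging v = Vmax[S]/(Km+[S]) gives [S] = Km·v/(Vmax − v).
[S] = 9.94 × 195 / (302 − 195) = 1938/107.0 = 18.1 µM.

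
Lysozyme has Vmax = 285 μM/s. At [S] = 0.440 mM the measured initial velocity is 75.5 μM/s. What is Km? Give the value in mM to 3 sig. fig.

1.22 mM

From v = Vmax[S]/(Km+[S]), Km = [S](Vmax − v)/v.
Km = 0.440 × (285 − 75.5) / 75.5 = 92.18/75.5 = 1.22 mM.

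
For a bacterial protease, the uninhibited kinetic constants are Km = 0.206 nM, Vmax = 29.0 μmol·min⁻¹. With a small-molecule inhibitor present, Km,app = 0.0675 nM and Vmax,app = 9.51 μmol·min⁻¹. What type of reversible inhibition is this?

uncompetitive

Both Km and Vmax decrease by the same factor (~3.05-fold) — characteristic of uncompetitive inhibition.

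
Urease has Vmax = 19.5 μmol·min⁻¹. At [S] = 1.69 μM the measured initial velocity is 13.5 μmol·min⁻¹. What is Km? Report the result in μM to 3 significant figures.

0.751 μM

From v = Vmax[S]/(Km+[S]), Km = [S](Vmax − v)/v.
Km = 1.69 × (19.5 − 13.5) / 13.5 = 10.14/13.5 = 0.751 μM.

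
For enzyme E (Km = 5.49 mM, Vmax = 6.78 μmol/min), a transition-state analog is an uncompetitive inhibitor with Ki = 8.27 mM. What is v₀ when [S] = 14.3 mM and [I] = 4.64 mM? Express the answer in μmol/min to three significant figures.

3.49 μmol/min

With α = 1 + [I]/Ki = 1 + 4.64/8.27 = 1.561, the uncompetitive rate law is v = (Vmax/α)·[S] / (Km/α + [S]).
v = (6.78/1.561)×14.3 / (5.49/1.561 + 14.3) = 62.11/17.82 = 3.49 μmol/min.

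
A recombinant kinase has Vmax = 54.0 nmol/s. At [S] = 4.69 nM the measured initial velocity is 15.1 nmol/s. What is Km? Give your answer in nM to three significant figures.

12.1 nM

v/Vmax = 15.1/54.0 = 0.2796 = [S]/(Km+[S]).
So Km + [S] = [S]/0.2796 = 16.77 nM, giving Km = 16.77 − 4.69 = 12.1 nM.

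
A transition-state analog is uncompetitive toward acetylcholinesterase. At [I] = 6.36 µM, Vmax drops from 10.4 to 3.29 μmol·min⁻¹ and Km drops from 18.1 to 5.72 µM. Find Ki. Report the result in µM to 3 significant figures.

Uncompetitive: Vmax,app = Vmax/α (and Km,app = Km/α) with α = 1 + [I]/Ki.
α = Vmax/Vmax,app = 10.4/3.29 = 3.161.
Since α = 1 + [I]/Ki, [I]/Ki = 3.161 − 1 = 2.161 and Ki = 6.36/2.161 = 2.94 µM.

2.94 µM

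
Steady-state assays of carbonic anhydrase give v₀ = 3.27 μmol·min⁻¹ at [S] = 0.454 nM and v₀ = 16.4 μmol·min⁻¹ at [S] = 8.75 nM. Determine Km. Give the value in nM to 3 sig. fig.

In reciprocal form, 1/v = (Km/Vmax)·(1/[S]) + 1/Vmax. The two points give (1/[S], 1/v) = (2.203, 0.3058) and (0.1143, 0.06098).
Slope = (0.3058 − 0.06098)/(2.203 − 0.1143) = 0.1172; intercept = 0.3058 − 0.1172×2.203 = 0.04758.
Vmax = 1/intercept = 21.0 μmol·min⁻¹; Km = slope × Vmax = 0.1172 × 21.0 = 2.46 nM.

2.46 nM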